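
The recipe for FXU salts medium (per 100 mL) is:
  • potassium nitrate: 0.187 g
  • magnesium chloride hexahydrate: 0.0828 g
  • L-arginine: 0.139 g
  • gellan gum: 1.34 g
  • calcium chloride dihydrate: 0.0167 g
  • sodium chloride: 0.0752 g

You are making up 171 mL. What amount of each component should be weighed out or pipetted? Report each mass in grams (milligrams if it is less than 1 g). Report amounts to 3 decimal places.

Scale factor = 171 mL / 100 mL = 1.71.
potassium nitrate: 0.187 g × (171 mL / 100 mL) = 0.31977 g = 319.770 mg
magnesium chloride hexahydrate: 0.0828 g × (171 mL / 100 mL) = 0.141588 g = 141.588 mg
L-arginine: 0.139 g × (171 mL / 100 mL) = 0.23769 g = 237.690 mg
gellan gum: 1.34 g × (171 mL / 100 mL) = 2.291 g
calcium chloride dihydrate: 0.0167 g × (171 mL / 100 mL) = 0.028557 g = 28.557 mg
sodium chloride: 0.0752 g × (171 mL / 100 mL) = 0.128592 g = 128.592 mg

potassium nitrate 319.770 mg; magnesium chloride hexahydrate 141.588 mg; L-arginine 237.690 mg; gellan gum 2.291 g; calcium chloride dihydrate 28.557 mg; sodium chloride 128.592 mg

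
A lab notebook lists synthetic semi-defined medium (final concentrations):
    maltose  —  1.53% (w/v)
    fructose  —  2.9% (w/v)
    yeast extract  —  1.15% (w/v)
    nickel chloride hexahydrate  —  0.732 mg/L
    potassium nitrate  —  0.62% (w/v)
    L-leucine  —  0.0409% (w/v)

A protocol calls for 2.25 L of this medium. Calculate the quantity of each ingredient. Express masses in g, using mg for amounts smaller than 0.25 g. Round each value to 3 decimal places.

maltose 34.425 g; fructose 65.250 g; yeast extract 25.875 g; nickel chloride hexahydrate 1.647 mg; potassium nitrate 13.950 g; L-leucine 0.920 g

Working volume: 2.25 L.
maltose: 1.53 g per 100 mL × 2250 mL ÷ 100 = 34.425 g
fructose: 2.9% w/v = 29 g/L → 29 × 2.25 L = 65.250 g
yeast extract: 1.15 g per 100 mL × 2250 mL ÷ 100 = 25.875 g
nickel chloride hexahydrate: 0.732 mg/L × 2.25 L = 1.647 mg
potassium nitrate: 0.62 g per 100 mL × 2250 mL ÷ 100 = 13.950 g
L-leucine: 0.0409% w/v = 0.409 g/L → 0.409 × 2.25 L = 0.920 g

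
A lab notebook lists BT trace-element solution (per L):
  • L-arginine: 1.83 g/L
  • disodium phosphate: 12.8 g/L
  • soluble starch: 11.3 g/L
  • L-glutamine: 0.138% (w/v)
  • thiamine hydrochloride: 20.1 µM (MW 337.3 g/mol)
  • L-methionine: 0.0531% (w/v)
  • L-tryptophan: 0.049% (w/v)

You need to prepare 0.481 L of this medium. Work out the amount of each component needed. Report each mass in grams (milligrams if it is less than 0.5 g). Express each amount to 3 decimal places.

L-arginine 0.880 g; disodium phosphate 6.157 g; soluble starch 5.435 g; L-glutamine 0.664 g; thiamine hydrochloride 3.261 mg; L-methionine 255.411 mg; L-tryptophan 235.690 mg

Scale factor relative to 1 L: 0.481.
L-arginine: 1.83 g/L × 0.481 L = 0.880 g
disodium phosphate: 12.8 g/L × 0.481 L = 6.157 g
soluble starch: 11.3 g/L × 0.481 L = 5.435 g
L-glutamine: 0.138 g per 100 mL × 481 mL ÷ 100 = 0.664 g
thiamine hydrochloride: 20.1 µmol/L × 337.3 g/mol × 0.481 L ÷ 1000 = 3.261 mg
L-methionine: 0.0531 g per 100 mL × 481 mL ÷ 100 = 0.255411 g = 255.411 mg
L-tryptophan: 0.049% w/v = 0.49 g/L → 0.49 × 0.481 L = 0.23569 g = 235.690 mg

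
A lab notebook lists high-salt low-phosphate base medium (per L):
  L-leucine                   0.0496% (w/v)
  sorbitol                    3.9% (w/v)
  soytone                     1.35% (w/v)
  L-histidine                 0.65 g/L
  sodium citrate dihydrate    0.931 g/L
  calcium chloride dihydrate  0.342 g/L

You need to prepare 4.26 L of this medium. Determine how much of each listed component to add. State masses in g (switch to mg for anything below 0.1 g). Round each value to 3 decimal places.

Scale factor relative to 1 L: 4.26.
L-leucine: 0.0496 g per 100 mL × 4260 mL ÷ 100 = 2.113 g
sorbitol: 3.9% w/v = 39 g/L → 39 × 4.26 L = 166.140 g
soytone: 1.35 g per 100 mL × 4260 mL ÷ 100 = 57.510 g
L-histidine: 0.65 g/L × 4.26 L = 2.769 g
sodium citrate dihydrate: 0.931 g/L × 4.26 L = 3.966 g
calcium chloride dihydrate: 0.342 g/L × 4.26 L = 1.457 g

L-leucine 2.113 g; sorbitol 166.140 g; soytone 57.510 g; L-histidine 2.769 g; sodium citrate dihydrate 3.966 g; calcium chloride dihydrate 1.457 g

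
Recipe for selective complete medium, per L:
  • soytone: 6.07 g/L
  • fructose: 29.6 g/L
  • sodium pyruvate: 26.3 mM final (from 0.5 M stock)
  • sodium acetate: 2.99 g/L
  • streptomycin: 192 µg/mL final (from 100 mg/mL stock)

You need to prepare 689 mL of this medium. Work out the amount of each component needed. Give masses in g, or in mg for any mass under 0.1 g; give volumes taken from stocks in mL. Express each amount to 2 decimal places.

Working volume: 689 mL = 0.689 L.
soytone: 6.07 g/L × 0.689 L = 4.18 g
fructose: 29.6 g/L × 0.689 L = 20.39 g
sodium pyruvate: V = C2·V2/C1 = 26.3 mM × 689 mL ÷ 500 mM = 36.24 mL
sodium acetate: 2.99 g/L × 0.689 L = 2.06 g
streptomycin: dilute stock: 192 µg/mL × 689 mL ÷ 100000 µg/mL = 1.32 mL

soytone 4.18 g; fructose 20.39 g; sodium pyruvate 36.24 mL; sodium acetate 2.06 g; streptomycin 1.32 mL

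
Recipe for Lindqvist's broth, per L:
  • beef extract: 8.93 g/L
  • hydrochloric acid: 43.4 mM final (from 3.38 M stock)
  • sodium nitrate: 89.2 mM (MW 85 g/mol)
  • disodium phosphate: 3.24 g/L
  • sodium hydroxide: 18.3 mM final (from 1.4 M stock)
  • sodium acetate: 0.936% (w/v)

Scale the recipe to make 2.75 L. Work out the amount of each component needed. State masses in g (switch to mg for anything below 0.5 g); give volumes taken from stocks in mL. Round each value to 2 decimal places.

Scale factor relative to 1 L: 2.75.
beef extract: 8.93 g/L × 2.75 L = 24.56 g
hydrochloric acid: C1V1 = C2V2 → 43.4 mM × 2750 mL ÷ 3380 mM = 35.31 mL
sodium nitrate: 89.2 mmol/L × 85 g/mol × 2.75 L ÷ 1000 = 20.85 g
disodium phosphate: 3.24 g/L × 2.75 L = 8.91 g
sodium hydroxide: C1V1 = C2V2 → 18.3 mM × 2750 mL ÷ 1400 mM = 35.95 mL
sodium acetate: 0.936% w/v = 9.36 g/L → 9.36 × 2.75 L = 25.74 g

beef extract 24.56 g; hydrochloric acid 35.31 mL; sodium nitrate 20.85 g; disodium phosphate 8.91 g; sodium hydroxide 35.95 mL; sodium acetate 25.74 g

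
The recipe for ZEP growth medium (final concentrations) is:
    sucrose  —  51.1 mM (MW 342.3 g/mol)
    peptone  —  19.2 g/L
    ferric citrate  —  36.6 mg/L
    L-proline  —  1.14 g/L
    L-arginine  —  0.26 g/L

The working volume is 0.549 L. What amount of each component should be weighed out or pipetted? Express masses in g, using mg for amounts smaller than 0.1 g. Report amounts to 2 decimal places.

Scale factor relative to 1 L: 0.549.
sucrose: 51.1 mmol/L × 342.3 g/mol × 0.549 L ÷ 1000 = 9.60 g
peptone: 19.2 g/L × 0.549 L = 10.54 g
ferric citrate: 36.6 mg/L × 0.549 L = 20.09 mg
L-proline: 1.14 g/L × 0.549 L = 0.63 g
L-arginine: 0.26 g/L × 0.549 L = 0.14 g

sucrose 9.60 g; peptone 10.54 g; ferric citrate 20.09 mg; L-proline 0.63 g; L-arginine 0.14 g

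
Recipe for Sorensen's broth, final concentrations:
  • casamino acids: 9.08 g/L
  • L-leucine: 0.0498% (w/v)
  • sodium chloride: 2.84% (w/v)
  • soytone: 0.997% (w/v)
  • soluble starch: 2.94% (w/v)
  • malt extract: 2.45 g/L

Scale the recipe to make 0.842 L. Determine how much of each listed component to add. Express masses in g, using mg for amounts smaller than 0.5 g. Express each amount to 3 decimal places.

Working volume: 0.842 L.
casamino acids: 9.08 g/L × 0.842 L = 7.645 g
L-leucine: 0.0498% w/v = 0.498 g/L → 0.498 × 0.842 L = 0.419316 g = 419.316 mg
sodium chloride: 2.84 g per 100 mL × 842 mL ÷ 100 = 23.913 g
soytone: 0.997 g per 100 mL × 842 mL ÷ 100 = 8.395 g
soluble starch: 2.94 g per 100 mL × 842 mL ÷ 100 = 24.755 g
malt extract: 2.45 g/L × 0.842 L = 2.063 g

casamino acids 7.645 g; L-leucine 419.316 mg; sodium chloride 23.913 g; soytone 8.395 g; soluble starch 24.755 g; malt extract 2.063 g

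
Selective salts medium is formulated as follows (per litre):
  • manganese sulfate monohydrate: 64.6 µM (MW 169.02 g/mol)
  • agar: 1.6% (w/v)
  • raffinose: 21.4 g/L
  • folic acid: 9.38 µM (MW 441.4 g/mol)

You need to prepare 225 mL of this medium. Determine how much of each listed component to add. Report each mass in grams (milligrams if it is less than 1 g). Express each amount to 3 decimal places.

manganese sulfate monohydrate 2.457 mg; agar 3.600 g; raffinose 4.815 g; folic acid 0.932 mg

Working volume: 225 mL = 0.225 L.
manganese sulfate monohydrate: 64.6 µmol/L × 169.02 g/mol × 0.225 L ÷ 1000 = 2.457 mg
agar: 1.6 g per 100 mL × 225 mL ÷ 100 = 3.600 g
raffinose: 21.4 g/L × 0.225 L = 4.815 g
folic acid: 9.38 µmol/L × 441.4 g/mol × 0.225 L ÷ 1000 = 0.932 mg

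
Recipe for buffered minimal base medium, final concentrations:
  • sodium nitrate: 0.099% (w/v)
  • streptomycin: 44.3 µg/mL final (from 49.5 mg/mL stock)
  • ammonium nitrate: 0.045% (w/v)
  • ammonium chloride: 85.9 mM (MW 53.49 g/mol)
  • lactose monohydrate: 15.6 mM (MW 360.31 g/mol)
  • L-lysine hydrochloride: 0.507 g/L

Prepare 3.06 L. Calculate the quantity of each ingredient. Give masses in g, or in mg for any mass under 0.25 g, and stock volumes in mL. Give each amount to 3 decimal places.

Scale factor relative to 1 L: 3.06.
sodium nitrate: 0.099% w/v = 0.99 g/L → 0.99 × 3.06 L = 3.029 g
streptomycin: dilute stock: 44.3 µg/mL × 3060 mL ÷ 49500 µg/mL = 2.739 mL
ammonium nitrate: 0.045 g per 100 mL × 3060 mL ÷ 100 = 1.377 g
ammonium chloride: 85.9 mmol/L × 53.49 g/mol × 3.06 L ÷ 1000 = 14.060 g
lactose monohydrate: 15.6 mmol/L × 360.31 g/mol × 3.06 L ÷ 1000 = 17.200 g
L-lysine hydrochloride: 0.507 g/L × 3.06 L = 1.551 g

sodium nitrate 3.029 g; streptomycin 2.739 mL; ammonium nitrate 1.377 g; ammonium chloride 14.060 g; lactose monohydrate 17.200 g; L-lysine hydrochloride 1.551 g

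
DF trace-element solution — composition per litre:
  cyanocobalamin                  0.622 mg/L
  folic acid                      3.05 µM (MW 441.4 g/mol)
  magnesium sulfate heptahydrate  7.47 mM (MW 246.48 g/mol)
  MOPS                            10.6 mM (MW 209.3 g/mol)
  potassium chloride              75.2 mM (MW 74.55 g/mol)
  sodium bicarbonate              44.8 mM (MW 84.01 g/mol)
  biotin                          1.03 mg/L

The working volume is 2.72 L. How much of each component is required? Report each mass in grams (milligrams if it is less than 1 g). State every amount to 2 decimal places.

cyanocobalamin 1.69 mg; folic acid 3.66 mg; magnesium sulfate heptahydrate 5.01 g; MOPS 6.03 g; potassium chloride 15.25 g; sodium bicarbonate 10.24 g; biotin 2.80 mg

Scale factor relative to 1 L: 2.72.
cyanocobalamin: 0.622 mg/L × 2.72 L = 1.69 mg
folic acid: 3.05 µmol/L × 441.4 g/mol × 2.72 L ÷ 1000 = 3.66 mg
magnesium sulfate heptahydrate: 7.47 mmol/L × 246.48 g/mol × 2.72 L ÷ 1000 = 5.01 g
MOPS: 10.6 mmol/L × 209.3 g/mol × 2.72 L ÷ 1000 = 6.03 g
potassium chloride: 75.2 mmol/L × 74.55 g/mol × 2.72 L ÷ 1000 = 15.25 g
sodium bicarbonate: 44.8 mmol/L × 84.01 g/mol × 2.72 L ÷ 1000 = 10.24 g
biotin: 1.03 mg/L × 2.72 L = 2.80 mg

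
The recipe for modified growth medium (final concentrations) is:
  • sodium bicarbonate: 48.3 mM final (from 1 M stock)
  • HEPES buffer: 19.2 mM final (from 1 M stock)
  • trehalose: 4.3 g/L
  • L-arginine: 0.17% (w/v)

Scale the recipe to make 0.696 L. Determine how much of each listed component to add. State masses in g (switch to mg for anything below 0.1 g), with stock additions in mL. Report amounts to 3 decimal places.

Scale factor relative to 1 L: 0.696.
sodium bicarbonate: dilute stock: 48.3 mM × 696 mL ÷ 1000 mM = 33.617 mL
HEPES buffer: dilute stock: 19.2 mM × 696 mL ÷ 1000 mM = 13.363 mL
trehalose: 4.3 g/L × 0.696 L = 2.993 g
L-arginine: 0.17 g per 100 mL × 696 mL ÷ 100 = 1.183 g

sodium bicarbonate 33.617 mL; HEPES buffer 13.363 mL; trehalose 2.993 g; L-arginine 1.183 g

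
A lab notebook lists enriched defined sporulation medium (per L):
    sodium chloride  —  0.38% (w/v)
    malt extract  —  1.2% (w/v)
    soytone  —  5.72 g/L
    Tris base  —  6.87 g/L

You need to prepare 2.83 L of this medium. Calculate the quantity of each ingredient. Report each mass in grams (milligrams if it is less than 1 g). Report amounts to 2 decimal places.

sodium chloride 10.75 g; malt extract 33.96 g; soytone 16.19 g; Tris base 19.44 g

Working volume: 2.83 L.
sodium chloride: 0.38% w/v = 3.8 g/L → 3.8 × 2.83 L = 10.75 g
malt extract: 1.2% w/v = 12 g/L → 12 × 2.83 L = 33.96 g
soytone: 5.72 g/L × 2.83 L = 16.19 g
Tris base: 6.87 g/L × 2.83 L = 19.44 g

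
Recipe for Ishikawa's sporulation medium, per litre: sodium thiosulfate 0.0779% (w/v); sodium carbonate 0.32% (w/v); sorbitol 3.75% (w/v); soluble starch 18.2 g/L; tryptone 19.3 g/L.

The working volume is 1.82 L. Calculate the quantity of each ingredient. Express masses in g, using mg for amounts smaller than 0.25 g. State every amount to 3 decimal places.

sodium thiosulfate 1.418 g; sodium carbonate 5.824 g; sorbitol 68.250 g; soluble starch 33.124 g; tryptone 35.126 g

Scale factor relative to 1 L: 1.82.
sodium thiosulfate: 0.0779 g per 100 mL × 1820 mL ÷ 100 = 1.418 g
sodium carbonate: 0.32 g per 100 mL × 1820 mL ÷ 100 = 5.824 g
sorbitol: 3.75% w/v = 37.5 g/L → 37.5 × 1.82 L = 68.250 g
soluble starch: 18.2 g/L × 1.82 L = 33.124 g
tryptone: 19.3 g/L × 1.82 L = 35.126 g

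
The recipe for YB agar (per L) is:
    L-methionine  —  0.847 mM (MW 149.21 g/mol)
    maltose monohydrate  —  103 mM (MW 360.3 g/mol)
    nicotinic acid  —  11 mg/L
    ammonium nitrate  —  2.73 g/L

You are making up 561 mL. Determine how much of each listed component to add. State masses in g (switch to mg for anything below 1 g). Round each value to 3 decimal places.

Target volume = 561 mL = 0.561 L.
L-methionine: 0.847 mmol/L × 149.21 mg/mmol × 0.561 L = 70.900 mg
maltose monohydrate: 103 mmol/L × 360.3 g/mol × 0.561 L ÷ 1000 = 20.819 g
nicotinic acid: 11 mg/L × 0.561 L = 6.171 mg
ammonium nitrate: 2.73 g/L × 0.561 L = 1.532 g

L-methionine 70.900 mg; maltose monohydrate 20.819 g; nicotinic acid 6.171 mg; ammonium nitrate 1.532 g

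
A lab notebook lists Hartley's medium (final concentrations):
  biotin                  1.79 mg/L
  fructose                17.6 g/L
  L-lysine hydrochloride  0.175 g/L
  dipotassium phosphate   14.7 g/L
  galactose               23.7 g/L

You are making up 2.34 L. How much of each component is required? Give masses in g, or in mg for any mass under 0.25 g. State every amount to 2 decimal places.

biotin 4.19 mg; fructose 41.18 g; L-lysine hydrochloride 0.41 g; dipotassium phosphate 34.40 g; galactose 55.46 g

Working volume: 2.34 L.
biotin: 1.79 mg/L × 2.34 L = 4.19 mg
fructose: 17.6 g/L × 2.34 L = 41.18 g
L-lysine hydrochloride: 0.175 g/L × 2.34 L = 0.41 g
dipotassium phosphate: 14.7 g/L × 2.34 L = 34.40 g
galactose: 23.7 g/L × 2.34 L = 55.46 g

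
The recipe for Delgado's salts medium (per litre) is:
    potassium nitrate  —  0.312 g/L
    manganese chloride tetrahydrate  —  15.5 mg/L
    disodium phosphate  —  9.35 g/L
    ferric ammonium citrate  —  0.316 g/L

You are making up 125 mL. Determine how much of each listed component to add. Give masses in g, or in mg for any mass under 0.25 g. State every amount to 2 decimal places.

potassium nitrate 39.00 mg; manganese chloride tetrahydrate 1.94 mg; disodium phosphate 1.17 g; ferric ammonium citrate 39.50 mg

Target volume = 125 mL = 0.125 L.
potassium nitrate: 0.312 g/L × 0.125 L = 0.039 g = 39.00 mg
manganese chloride tetrahydrate: 15.5 mg/L × 0.125 L = 1.94 mg
disodium phosphate: 9.35 g/L × 0.125 L = 1.17 g
ferric ammonium citrate: 0.316 g/L × 0.125 L = 0.0395 g = 39.50 mg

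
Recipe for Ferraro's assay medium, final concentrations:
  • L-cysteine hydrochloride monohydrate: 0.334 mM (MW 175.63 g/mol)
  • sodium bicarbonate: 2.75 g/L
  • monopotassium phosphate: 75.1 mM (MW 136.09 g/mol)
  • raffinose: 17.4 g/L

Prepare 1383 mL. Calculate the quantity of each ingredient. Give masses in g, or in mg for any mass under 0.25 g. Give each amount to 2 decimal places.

L-cysteine hydrochloride monohydrate 81.13 mg; sodium bicarbonate 3.80 g; monopotassium phosphate 14.13 g; raffinose 24.06 g

Working volume: 1383 mL = 1.383 L.
L-cysteine hydrochloride monohydrate: 0.334 mmol/L × 175.63 mg/mmol × 1.383 L = 81.13 mg
sodium bicarbonate: 2.75 g/L × 1.383 L = 3.80 g
monopotassium phosphate: 75.1 mmol/L × 136.09 g/mol × 1.383 L ÷ 1000 = 14.13 g
raffinose: 17.4 g/L × 1.383 L = 24.06 g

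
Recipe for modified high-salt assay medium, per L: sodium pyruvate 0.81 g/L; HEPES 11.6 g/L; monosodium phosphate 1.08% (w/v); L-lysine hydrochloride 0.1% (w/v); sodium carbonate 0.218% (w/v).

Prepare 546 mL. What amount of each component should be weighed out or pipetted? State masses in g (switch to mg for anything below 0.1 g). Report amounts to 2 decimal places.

sodium pyruvate 0.44 g; HEPES 6.33 g; monosodium phosphate 5.90 g; L-lysine hydrochloride 0.55 g; sodium carbonate 1.19 g

Scale factor relative to 1 L: 0.546.
sodium pyruvate: 0.81 g/L × 0.546 L = 0.44 g
HEPES: 11.6 g/L × 0.546 L = 6.33 g
monosodium phosphate: 1.08% w/v = 10.8 g/L → 10.8 × 0.546 L = 5.90 g
L-lysine hydrochloride: 0.1 g per 100 mL × 546 mL ÷ 100 = 0.55 g
sodium carbonate: 0.218 g per 100 mL × 546 mL ÷ 100 = 1.19 g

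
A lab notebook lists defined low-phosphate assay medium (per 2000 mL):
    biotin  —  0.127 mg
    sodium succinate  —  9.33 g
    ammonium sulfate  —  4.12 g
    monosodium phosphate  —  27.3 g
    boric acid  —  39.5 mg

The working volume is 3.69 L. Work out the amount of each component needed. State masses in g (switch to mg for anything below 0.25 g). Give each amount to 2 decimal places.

Scale factor = 3690 mL / 2000 mL = 1.845.
biotin: 0.127 mg × (3690 mL / 2000 mL) = 0.23 mg
sodium succinate: 9.33 g × (3690 mL / 2000 mL) = 17.21 g
ammonium sulfate: 4.12 g × (3690 mL / 2000 mL) = 7.60 g
monosodium phosphate: 27.3 g × (3690 mL / 2000 mL) = 50.37 g
boric acid: 39.5 mg × (3690 mL / 2000 mL) = 72.88 mg

biotin 0.23 mg; sodium succinate 17.21 g; ammonium sulfate 7.60 g; monosodium phosphate 50.37 g; boric acid 72.88 mg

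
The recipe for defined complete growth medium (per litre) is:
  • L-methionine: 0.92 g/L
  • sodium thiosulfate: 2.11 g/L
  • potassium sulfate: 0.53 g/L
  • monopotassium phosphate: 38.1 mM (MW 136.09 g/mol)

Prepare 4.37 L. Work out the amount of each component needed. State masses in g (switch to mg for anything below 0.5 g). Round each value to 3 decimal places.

L-methionine 4.020 g; sodium thiosulfate 9.221 g; potassium sulfate 2.316 g; monopotassium phosphate 22.659 g

Working volume: 4.37 L.
L-methionine: 0.92 g/L × 4.37 L = 4.020 g
sodium thiosulfate: 2.11 g/L × 4.37 L = 9.221 g
potassium sulfate: 0.53 g/L × 4.37 L = 2.316 g
monopotassium phosphate: 38.1 mmol/L × 136.09 g/mol × 4.37 L ÷ 1000 = 22.659 g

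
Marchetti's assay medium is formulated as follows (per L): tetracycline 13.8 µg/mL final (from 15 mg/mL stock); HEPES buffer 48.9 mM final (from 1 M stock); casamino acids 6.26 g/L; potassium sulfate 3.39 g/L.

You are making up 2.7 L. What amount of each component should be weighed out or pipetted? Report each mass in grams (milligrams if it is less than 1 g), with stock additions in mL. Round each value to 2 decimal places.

tetracycline 2.48 mL; HEPES buffer 132.03 mL; casamino acids 16.90 g; potassium sulfate 9.15 g

Working volume: 2.7 L.
tetracycline: C1V1 = C2V2 → 13.8 µg/mL × 2700 mL ÷ 15000 µg/mL = 2.48 mL
HEPES buffer: C1V1 = C2V2 → 48.9 mM × 2700 mL ÷ 1000 mM = 132.03 mL
casamino acids: 6.26 g/L × 2.7 L = 16.90 g
potassium sulfate: 3.39 g/L × 2.7 L = 9.15 g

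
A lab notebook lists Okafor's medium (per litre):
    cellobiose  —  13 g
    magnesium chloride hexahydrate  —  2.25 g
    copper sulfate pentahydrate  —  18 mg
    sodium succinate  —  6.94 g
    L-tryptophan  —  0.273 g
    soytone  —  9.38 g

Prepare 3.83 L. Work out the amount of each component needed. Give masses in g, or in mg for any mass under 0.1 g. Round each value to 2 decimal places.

cellobiose 49.79 g; magnesium chloride hexahydrate 8.62 g; copper sulfate pentahydrate 68.94 mg; sodium succinate 26.58 g; L-tryptophan 1.05 g; soytone 35.93 g

Scale factor = 3830 mL / 1000 mL = 3.83.
cellobiose: 13 g × (3830 mL / 1000 mL) = 49.79 g
magnesium chloride hexahydrate: 2.25 g × (3830 mL / 1000 mL) = 8.62 g
copper sulfate pentahydrate: 18 mg × (3830 mL / 1000 mL) = 68.94 mg
sodium succinate: 6.94 g × (3830 mL / 1000 mL) = 26.58 g
L-tryptophan: 0.273 g × (3830 mL / 1000 mL) = 1.05 g
soytone: 9.38 g × (3830 mL / 1000 mL) = 35.93 g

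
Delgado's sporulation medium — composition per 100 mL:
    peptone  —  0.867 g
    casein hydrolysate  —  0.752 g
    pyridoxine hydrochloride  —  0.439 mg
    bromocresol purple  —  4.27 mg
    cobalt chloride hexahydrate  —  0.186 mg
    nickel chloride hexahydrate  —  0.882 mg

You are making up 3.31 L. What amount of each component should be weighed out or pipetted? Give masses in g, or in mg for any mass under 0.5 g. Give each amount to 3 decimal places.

peptone 28.698 g; casein hydrolysate 24.891 g; pyridoxine hydrochloride 14.531 mg; bromocresol purple 141.337 mg; cobalt chloride hexahydrate 6.157 mg; nickel chloride hexahydrate 29.194 mg

Ratio of target to recipe volume: 3310 / 100 = 33.1.
peptone: 0.867 g × (3310 mL / 100 mL) = 28.698 g
casein hydrolysate: 0.752 g × (3310 mL / 100 mL) = 24.891 g
pyridoxine hydrochloride: 0.439 mg × (3310 mL / 100 mL) = 14.531 mg
bromocresol purple: 4.27 mg × (3310 mL / 100 mL) = 141.337 mg
cobalt chloride hexahydrate: 0.186 mg × (3310 mL / 100 mL) = 6.157 mg
nickel chloride hexahydrate: 0.882 mg × (3310 mL / 100 mL) = 29.194 mg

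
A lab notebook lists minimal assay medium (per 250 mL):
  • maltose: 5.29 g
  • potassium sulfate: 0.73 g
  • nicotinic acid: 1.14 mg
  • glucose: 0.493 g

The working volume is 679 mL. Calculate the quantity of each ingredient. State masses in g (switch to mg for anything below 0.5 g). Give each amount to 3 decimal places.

maltose 14.368 g; potassium sulfate 1.983 g; nicotinic acid 3.096 mg; glucose 1.339 g

Ratio of target to recipe volume: 679 / 250 = 2.716.
maltose: 5.29 g × (679 mL / 250 mL) = 14.368 g
potassium sulfate: 0.73 g × (679 mL / 250 mL) = 1.983 g
nicotinic acid: 1.14 mg × (679 mL / 250 mL) = 3.096 mg
glucose: 0.493 g × (679 mL / 250 mL) = 1.339 g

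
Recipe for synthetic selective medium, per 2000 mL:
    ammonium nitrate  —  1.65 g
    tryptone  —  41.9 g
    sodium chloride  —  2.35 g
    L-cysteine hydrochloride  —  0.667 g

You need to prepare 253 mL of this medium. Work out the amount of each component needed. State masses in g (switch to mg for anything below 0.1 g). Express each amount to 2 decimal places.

Scale factor = 253 mL / 2000 mL = 0.1265.
ammonium nitrate: 1.65 g × (253 mL / 2000 mL) = 0.21 g
tryptone: 41.9 g × (253 mL / 2000 mL) = 5.30 g
sodium chloride: 2.35 g × (253 mL / 2000 mL) = 0.30 g
L-cysteine hydrochloride: 0.667 g × (253 mL / 2000 mL) = 0.0843755 g = 84.38 mg

ammonium nitrate 0.21 g; tryptone 5.30 g; sodium chloride 0.30 g; L-cysteine hydrochloride 84.38 mg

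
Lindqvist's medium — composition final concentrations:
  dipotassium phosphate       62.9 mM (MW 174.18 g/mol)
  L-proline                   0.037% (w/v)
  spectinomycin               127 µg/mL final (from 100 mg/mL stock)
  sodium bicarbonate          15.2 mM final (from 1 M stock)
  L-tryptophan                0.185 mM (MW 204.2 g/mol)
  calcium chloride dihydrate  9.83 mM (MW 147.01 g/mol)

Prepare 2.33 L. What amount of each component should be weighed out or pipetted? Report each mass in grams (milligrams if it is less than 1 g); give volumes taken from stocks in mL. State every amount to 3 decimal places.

dipotassium phosphate 25.527 g; L-proline 862.100 mg; spectinomycin 2.959 mL; sodium bicarbonate 35.416 mL; L-tryptophan 88.020 mg; calcium chloride dihydrate 3.367 g

Scale factor relative to 1 L: 2.33.
dipotassium phosphate: 62.9 mmol/L × 174.18 g/mol × 2.33 L ÷ 1000 = 25.527 g
L-proline: 0.037 g per 100 mL × 2330 mL ÷ 100 = 0.8621 g = 862.100 mg
spectinomycin: V = C2·V2/C1 = 127 µg/mL × 2330 mL ÷ 100000 µg/mL = 2.959 mL
sodium bicarbonate: C1V1 = C2V2 → 15.2 mM × 2330 mL ÷ 1000 mM = 35.416 mL
L-tryptophan: 0.185 mmol/L × 204.2 mg/mmol × 2.33 L = 88.020 mg
calcium chloride dihydrate: 9.83 mmol/L × 147.01 g/mol × 2.33 L ÷ 1000 = 3.367 g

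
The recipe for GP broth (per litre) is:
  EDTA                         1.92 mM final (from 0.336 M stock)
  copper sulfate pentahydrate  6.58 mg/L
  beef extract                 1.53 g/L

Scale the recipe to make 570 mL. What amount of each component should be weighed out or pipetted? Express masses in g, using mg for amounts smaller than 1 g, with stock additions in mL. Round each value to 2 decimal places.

EDTA 3.26 mL; copper sulfate pentahydrate 3.75 mg; beef extract 872.10 mg

Scale factor relative to 1 L: 0.57.
EDTA: V = C2·V2/C1 = 1.92 mM × 570 mL ÷ 336 mM = 3.26 mL
copper sulfate pentahydrate: 6.58 mg/L × 0.57 L = 3.75 mg
beef extract: 1.53 g/L × 0.57 L = 0.8721 g = 872.10 mg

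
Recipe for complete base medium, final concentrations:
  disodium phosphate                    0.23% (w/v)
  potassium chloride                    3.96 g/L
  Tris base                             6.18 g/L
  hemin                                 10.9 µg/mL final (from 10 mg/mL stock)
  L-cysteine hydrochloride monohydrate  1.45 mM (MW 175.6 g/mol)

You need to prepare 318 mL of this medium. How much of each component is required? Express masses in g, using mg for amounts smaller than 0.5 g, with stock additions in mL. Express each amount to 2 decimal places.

Working volume: 318 mL = 0.318 L.
disodium phosphate: 0.23% w/v = 2.3 g/L → 2.3 × 0.318 L = 0.73 g
potassium chloride: 3.96 g/L × 0.318 L = 1.26 g
Tris base: 6.18 g/L × 0.318 L = 1.97 g
hemin: C1V1 = C2V2 → 10.9 µg/mL × 318 mL ÷ 10000 µg/mL = 0.35 mL
L-cysteine hydrochloride monohydrate: 1.45 mmol/L × 175.6 mg/mmol × 0.318 L = 80.97 mg

disodium phosphate 0.73 g; potassium chloride 1.26 g; Tris base 1.97 g; hemin 0.35 mL; L-cysteine hydrochloride monohydrate 80.97 mg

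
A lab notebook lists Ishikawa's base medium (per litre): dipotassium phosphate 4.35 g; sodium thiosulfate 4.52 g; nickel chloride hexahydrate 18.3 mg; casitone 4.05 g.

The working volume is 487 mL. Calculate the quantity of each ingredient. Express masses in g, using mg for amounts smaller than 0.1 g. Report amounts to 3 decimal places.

dipotassium phosphate 2.118 g; sodium thiosulfate 2.201 g; nickel chloride hexahydrate 8.912 mg; casitone 1.972 g

Scale factor = 487 mL / 1000 mL = 0.487.
dipotassium phosphate: 4.35 g × (487 mL / 1000 mL) = 2.118 g
sodium thiosulfate: 4.52 g × (487 mL / 1000 mL) = 2.201 g
nickel chloride hexahydrate: 18.3 mg × (487 mL / 1000 mL) = 8.912 mg
casitone: 4.05 g × (487 mL / 1000 mL) = 1.972 g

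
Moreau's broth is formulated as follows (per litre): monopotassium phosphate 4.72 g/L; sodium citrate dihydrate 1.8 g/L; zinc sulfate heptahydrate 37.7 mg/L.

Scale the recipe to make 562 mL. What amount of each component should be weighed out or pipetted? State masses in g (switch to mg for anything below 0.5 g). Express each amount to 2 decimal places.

monopotassium phosphate 2.65 g; sodium citrate dihydrate 1.01 g; zinc sulfate heptahydrate 21.19 mg

Scale factor relative to 1 L: 0.562.
monopotassium phosphate: 4.72 g/L × 0.562 L = 2.65 g
sodium citrate dihydrate: 1.8 g/L × 0.562 L = 1.01 g
zinc sulfate heptahydrate: 37.7 mg/L × 0.562 L = 21.19 mg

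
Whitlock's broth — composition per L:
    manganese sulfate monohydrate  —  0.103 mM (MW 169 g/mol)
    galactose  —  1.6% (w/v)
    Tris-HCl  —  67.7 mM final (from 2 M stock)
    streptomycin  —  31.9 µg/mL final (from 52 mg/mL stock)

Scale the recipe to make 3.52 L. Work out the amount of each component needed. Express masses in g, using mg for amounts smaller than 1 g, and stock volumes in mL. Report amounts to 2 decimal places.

manganese sulfate monohydrate 61.27 mg; galactose 56.32 g; Tris-HCl 119.15 mL; streptomycin 2.16 mL

Working volume: 3.52 L.
manganese sulfate monohydrate: 0.103 mmol/L × 169 mg/mmol × 3.52 L = 61.27 mg
galactose: 1.6% w/v = 16 g/L → 16 × 3.52 L = 56.32 g
Tris-HCl: V = C2·V2/C1 = 67.7 mM × 3520 mL ÷ 2000 mM = 119.15 mL
streptomycin: dilute stock: 31.9 µg/mL × 3520 mL ÷ 52000 µg/mL = 2.16 mL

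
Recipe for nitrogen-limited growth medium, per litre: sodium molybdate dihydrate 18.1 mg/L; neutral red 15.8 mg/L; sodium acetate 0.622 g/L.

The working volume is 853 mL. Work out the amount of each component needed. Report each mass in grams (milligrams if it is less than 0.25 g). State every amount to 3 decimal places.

sodium molybdate dihydrate 15.439 mg; neutral red 13.477 mg; sodium acetate 0.531 g

Target volume = 853 mL = 0.853 L.
sodium molybdate dihydrate: 18.1 mg/L × 0.853 L = 15.439 mg
neutral red: 15.8 mg/L × 0.853 L = 13.477 mg
sodium acetate: 0.622 g/L × 0.853 L = 0.531 g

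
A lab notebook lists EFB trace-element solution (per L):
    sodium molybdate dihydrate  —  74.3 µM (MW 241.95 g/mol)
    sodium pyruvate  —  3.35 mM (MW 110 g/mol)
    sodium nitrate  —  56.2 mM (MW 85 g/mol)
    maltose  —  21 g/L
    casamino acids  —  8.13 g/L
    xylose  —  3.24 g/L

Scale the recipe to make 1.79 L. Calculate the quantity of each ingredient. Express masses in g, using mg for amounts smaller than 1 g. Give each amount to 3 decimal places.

Scale factor relative to 1 L: 1.79.
sodium molybdate dihydrate: 74.3 µmol/L × 241.95 g/mol × 1.79 L ÷ 1000 = 32.179 mg
sodium pyruvate: 3.35 mmol/L × 110 mg/mmol × 1.79 L = 659.615 mg
sodium nitrate: 56.2 mmol/L × 85 g/mol × 1.79 L ÷ 1000 = 8.551 g
maltose: 21 g/L × 1.79 L = 37.590 g
casamino acids: 8.13 g/L × 1.79 L = 14.553 g
xylose: 3.24 g/L × 1.79 L = 5.800 g

sodium molybdate dihydrate 32.179 mg; sodium pyruvate 659.615 mg; sodium nitrate 8.551 g; maltose 37.590 g; casamino acids 14.553 g; xylose 5.800 g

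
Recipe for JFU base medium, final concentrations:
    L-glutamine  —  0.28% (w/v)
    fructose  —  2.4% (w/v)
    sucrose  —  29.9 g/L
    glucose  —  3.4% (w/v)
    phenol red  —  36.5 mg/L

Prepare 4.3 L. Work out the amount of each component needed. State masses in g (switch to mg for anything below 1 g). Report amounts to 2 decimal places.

L-glutamine 12.04 g; fructose 103.20 g; sucrose 128.57 g; glucose 146.20 g; phenol red 156.95 mg

Scale factor relative to 1 L: 4.3.
L-glutamine: 0.28 g per 100 mL × 4300 mL ÷ 100 = 12.04 g
fructose: 2.4% w/v = 24 g/L → 24 × 4.3 L = 103.20 g
sucrose: 29.9 g/L × 4.3 L = 128.57 g
glucose: 3.4% w/v = 34 g/L → 34 × 4.3 L = 146.20 g
phenol red: 36.5 mg/L × 4.3 L = 156.95 mg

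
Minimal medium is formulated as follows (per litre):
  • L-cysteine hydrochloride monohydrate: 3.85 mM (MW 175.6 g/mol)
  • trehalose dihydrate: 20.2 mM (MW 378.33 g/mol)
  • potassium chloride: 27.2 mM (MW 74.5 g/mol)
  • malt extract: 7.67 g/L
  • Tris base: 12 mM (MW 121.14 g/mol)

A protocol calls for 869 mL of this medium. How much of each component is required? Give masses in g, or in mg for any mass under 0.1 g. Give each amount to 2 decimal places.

L-cysteine hydrochloride monohydrate 0.59 g; trehalose dihydrate 6.64 g; potassium chloride 1.76 g; malt extract 6.67 g; Tris base 1.26 g

Scale factor relative to 1 L: 0.869.
L-cysteine hydrochloride monohydrate: 3.85 mmol/L × 175.6 g/mol × 0.869 L ÷ 1000 = 0.59 g
trehalose dihydrate: 20.2 mmol/L × 378.33 g/mol × 0.869 L ÷ 1000 = 6.64 g
potassium chloride: 27.2 mmol/L × 74.5 g/mol × 0.869 L ÷ 1000 = 1.76 g
malt extract: 7.67 g/L × 0.869 L = 6.67 g
Tris base: 12 mmol/L × 121.14 g/mol × 0.869 L ÷ 1000 = 1.26 g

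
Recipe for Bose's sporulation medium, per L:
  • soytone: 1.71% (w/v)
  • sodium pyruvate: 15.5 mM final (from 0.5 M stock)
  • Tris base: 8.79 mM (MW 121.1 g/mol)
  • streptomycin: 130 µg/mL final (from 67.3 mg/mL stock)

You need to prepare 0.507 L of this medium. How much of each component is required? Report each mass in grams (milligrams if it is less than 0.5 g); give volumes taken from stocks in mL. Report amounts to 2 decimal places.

soytone 8.67 g; sodium pyruvate 15.72 mL; Tris base 0.54 g; streptomycin 0.98 mL

Scale factor relative to 1 L: 0.507.
soytone: 1.71% w/v = 17.1 g/L → 17.1 × 0.507 L = 8.67 g
sodium pyruvate: V = C2·V2/C1 = 15.5 mM × 507 mL ÷ 500 mM = 15.72 mL
Tris base: 8.79 mmol/L × 121.1 g/mol × 0.507 L ÷ 1000 = 0.54 g
streptomycin: dilute stock: 130 µg/mL × 507 mL ÷ 67300 µg/mL = 0.98 mL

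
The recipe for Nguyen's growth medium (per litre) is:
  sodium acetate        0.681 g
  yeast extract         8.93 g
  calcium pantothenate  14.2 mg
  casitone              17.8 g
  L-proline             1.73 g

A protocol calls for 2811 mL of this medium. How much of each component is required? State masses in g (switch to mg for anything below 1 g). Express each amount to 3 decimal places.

sodium acetate 1.914 g; yeast extract 25.102 g; calcium pantothenate 39.916 mg; casitone 50.036 g; L-proline 4.863 g

Scale factor = 2811 mL / 1000 mL = 2.811.
sodium acetate: 0.681 g × (2811 mL / 1000 mL) = 1.914 g
yeast extract: 8.93 g × (2811 mL / 1000 mL) = 25.102 g
calcium pantothenate: 14.2 mg × (2811 mL / 1000 mL) = 39.916 mg
casitone: 17.8 g × (2811 mL / 1000 mL) = 50.036 g
L-proline: 1.73 g × (2811 mL / 1000 mL) = 4.863 g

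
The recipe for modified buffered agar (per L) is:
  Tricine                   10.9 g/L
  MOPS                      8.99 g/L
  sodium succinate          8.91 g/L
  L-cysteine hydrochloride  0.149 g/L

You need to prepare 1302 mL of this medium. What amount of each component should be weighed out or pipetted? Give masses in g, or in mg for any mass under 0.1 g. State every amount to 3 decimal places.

Tricine 14.192 g; MOPS 11.705 g; sodium succinate 11.601 g; L-cysteine hydrochloride 0.194 g

Target volume = 1302 mL = 1.302 L.
Tricine: 10.9 g/L × 1.302 L = 14.192 g
MOPS: 8.99 g/L × 1.302 L = 11.705 g
sodium succinate: 8.91 g/L × 1.302 L = 11.601 g
L-cysteine hydrochloride: 0.149 g/L × 1.302 L = 0.194 g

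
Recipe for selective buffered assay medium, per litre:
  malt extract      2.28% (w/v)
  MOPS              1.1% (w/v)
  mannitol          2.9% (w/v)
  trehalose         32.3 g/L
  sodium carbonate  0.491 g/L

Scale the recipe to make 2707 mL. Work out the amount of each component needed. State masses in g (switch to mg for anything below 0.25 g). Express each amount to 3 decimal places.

Target volume = 2707 mL = 2.707 L.
malt extract: 2.28% w/v = 22.8 g/L → 22.8 × 2.707 L = 61.720 g
MOPS: 1.1 g per 100 mL × 2707 mL ÷ 100 = 29.777 g
mannitol: 2.9% w/v = 29 g/L → 29 × 2.707 L = 78.503 g
trehalose: 32.3 g/L × 2.707 L = 87.436 g
sodium carbonate: 0.491 g/L × 2.707 L = 1.329 g

malt extract 61.720 g; MOPS 29.777 g; mannitol 78.503 g; trehalose 87.436 g; sodium carbonate 1.329 g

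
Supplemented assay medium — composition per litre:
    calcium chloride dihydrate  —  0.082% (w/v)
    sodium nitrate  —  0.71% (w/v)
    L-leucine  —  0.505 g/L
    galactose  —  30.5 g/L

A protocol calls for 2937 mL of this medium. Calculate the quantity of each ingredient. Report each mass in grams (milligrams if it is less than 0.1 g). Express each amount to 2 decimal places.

Scale factor relative to 1 L: 2.937.
calcium chloride dihydrate: 0.082% w/v = 0.82 g/L → 0.82 × 2.937 L = 2.41 g
sodium nitrate: 0.71 g per 100 mL × 2937 mL ÷ 100 = 20.85 g
L-leucine: 0.505 g/L × 2.937 L = 1.48 g
galactose: 30.5 g/L × 2.937 L = 89.58 g

calcium chloride dihydrate 2.41 g; sodium nitrate 20.85 g; L-leucine 1.48 g; galactose 89.58 g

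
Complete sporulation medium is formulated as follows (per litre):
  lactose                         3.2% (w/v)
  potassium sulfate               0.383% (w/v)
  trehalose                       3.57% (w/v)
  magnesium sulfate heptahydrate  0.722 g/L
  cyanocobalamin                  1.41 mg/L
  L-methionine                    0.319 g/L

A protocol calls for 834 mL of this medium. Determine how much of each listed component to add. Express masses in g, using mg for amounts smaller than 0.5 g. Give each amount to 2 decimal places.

lactose 26.69 g; potassium sulfate 3.19 g; trehalose 29.77 g; magnesium sulfate heptahydrate 0.60 g; cyanocobalamin 1.18 mg; L-methionine 266.05 mg

Scale factor relative to 1 L: 0.834.
lactose: 3.2% w/v = 32 g/L → 32 × 0.834 L = 26.69 g
potassium sulfate: 0.383% w/v = 3.83 g/L → 3.83 × 0.834 L = 3.19 g
trehalose: 3.57% w/v = 35.7 g/L → 35.7 × 0.834 L = 29.77 g
magnesium sulfate heptahydrate: 0.722 g/L × 0.834 L = 0.60 g
cyanocobalamin: 1.41 mg/L × 0.834 L = 1.18 mg
L-methionine: 0.319 g/L × 0.834 L = 0.266046 g = 266.05 mg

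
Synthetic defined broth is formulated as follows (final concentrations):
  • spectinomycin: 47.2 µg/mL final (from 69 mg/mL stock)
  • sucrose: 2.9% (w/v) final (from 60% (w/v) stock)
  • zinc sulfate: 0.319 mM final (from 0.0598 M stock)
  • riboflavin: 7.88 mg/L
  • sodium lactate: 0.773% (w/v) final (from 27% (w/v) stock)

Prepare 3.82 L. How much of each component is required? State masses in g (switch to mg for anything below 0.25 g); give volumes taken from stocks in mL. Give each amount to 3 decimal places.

spectinomycin 2.613 mL; sucrose 184.633 mL; zinc sulfate 20.378 mL; riboflavin 30.102 mg; sodium lactate 109.365 mL

Working volume: 3.82 L.
spectinomycin: V = C2·V2/C1 = 47.2 µg/mL × 3820 mL ÷ 69000 µg/mL = 2.613 mL
sucrose: C1V1 = C2V2 → 2.9% ÷ 60% × 3820 mL = 184.633 mL
zinc sulfate: C1V1 = C2V2 → 0.319 mM × 3820 mL ÷ 59.8 mM = 20.378 mL
riboflavin: 7.88 mg/L × 3.82 L = 30.102 mg
sodium lactate: V = C2·V2/C1 = 0.773% ÷ 27% × 3820 mL = 109.365 mL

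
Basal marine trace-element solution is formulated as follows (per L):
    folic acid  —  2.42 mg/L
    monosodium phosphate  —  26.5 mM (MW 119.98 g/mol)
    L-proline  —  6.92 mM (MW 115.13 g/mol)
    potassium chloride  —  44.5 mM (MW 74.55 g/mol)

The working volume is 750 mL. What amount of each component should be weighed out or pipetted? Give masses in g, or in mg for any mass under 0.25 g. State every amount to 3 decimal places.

folic acid 1.815 mg; monosodium phosphate 2.385 g; L-proline 0.598 g; potassium chloride 2.488 g

Scale factor relative to 1 L: 0.75.
folic acid: 2.42 mg/L × 0.75 L = 1.815 mg
monosodium phosphate: 26.5 mmol/L × 119.98 g/mol × 0.75 L ÷ 1000 = 2.385 g
L-proline: 6.92 mmol/L × 115.13 g/mol × 0.75 L ÷ 1000 = 0.598 g
potassium chloride: 44.5 mmol/L × 74.55 g/mol × 0.75 L ÷ 1000 = 2.488 g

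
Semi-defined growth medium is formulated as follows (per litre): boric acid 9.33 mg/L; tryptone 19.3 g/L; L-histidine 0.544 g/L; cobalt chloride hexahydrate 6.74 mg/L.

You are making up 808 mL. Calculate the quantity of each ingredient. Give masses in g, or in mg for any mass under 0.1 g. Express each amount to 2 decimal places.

boric acid 7.54 mg; tryptone 15.59 g; L-histidine 0.44 g; cobalt chloride hexahydrate 5.45 mg

Target volume = 808 mL = 0.808 L.
boric acid: 9.33 mg/L × 0.808 L = 7.54 mg
tryptone: 19.3 g/L × 0.808 L = 15.59 g
L-histidine: 0.544 g/L × 0.808 L = 0.44 g
cobalt chloride hexahydrate: 6.74 mg/L × 0.808 L = 5.45 mg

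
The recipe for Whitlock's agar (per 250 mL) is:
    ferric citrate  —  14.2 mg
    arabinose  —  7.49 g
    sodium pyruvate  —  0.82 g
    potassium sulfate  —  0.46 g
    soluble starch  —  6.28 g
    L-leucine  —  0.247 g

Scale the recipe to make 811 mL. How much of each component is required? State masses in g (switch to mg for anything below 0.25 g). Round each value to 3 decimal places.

ferric citrate 46.065 mg; arabinose 24.298 g; sodium pyruvate 2.660 g; potassium sulfate 1.492 g; soluble starch 20.372 g; L-leucine 0.801 g

Scale factor = 811 mL / 250 mL = 3.244.
ferric citrate: 14.2 mg × (811 mL / 250 mL) = 46.065 mg
arabinose: 7.49 g × (811 mL / 250 mL) = 24.298 g
sodium pyruvate: 0.82 g × (811 mL / 250 mL) = 2.660 g
potassium sulfate: 0.46 g × (811 mL / 250 mL) = 1.492 g
soluble starch: 6.28 g × (811 mL / 250 mL) = 20.372 g
L-leucine: 0.247 g × (811 mL / 250 mL) = 0.801 g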